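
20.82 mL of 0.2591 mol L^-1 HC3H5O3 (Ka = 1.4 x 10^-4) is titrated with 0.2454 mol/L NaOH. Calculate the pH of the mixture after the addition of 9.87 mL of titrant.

Initial n(HC3H5O3) = 0.2591 x 0.02082 = 0.005394 mol.
n(NaOH) added = 0.2454 x 0.009870 = 0.002422 mol, converting that many moles of HC3H5O3 to C3H5O3-.
Remaining n(HC3H5O3) = 0.002972 mol; n(C3H5O3-) = 0.002422 mol.
By Henderson-Hasselbalch, pH = pKa + log([A^-]/[HA]) = 3.85 + log(0.002422/0.002972) = 3.85 + (-0.09) = 3.76.

3.76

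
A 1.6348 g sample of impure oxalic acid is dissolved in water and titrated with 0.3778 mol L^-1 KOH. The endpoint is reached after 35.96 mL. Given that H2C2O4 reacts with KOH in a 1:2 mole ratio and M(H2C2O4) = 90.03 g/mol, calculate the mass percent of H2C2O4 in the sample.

n(KOH) = 0.3778 x 0.03596 = 0.01359 mol.
n(H2C2O4) = 0.01359 / 2 = 0.006793 mol.
mass of H2C2O4 = 0.006793 x 90.03 = 0.6116 g.
% purity = 0.6116 / 1.6348 x 100 = 37.4%.

37.4%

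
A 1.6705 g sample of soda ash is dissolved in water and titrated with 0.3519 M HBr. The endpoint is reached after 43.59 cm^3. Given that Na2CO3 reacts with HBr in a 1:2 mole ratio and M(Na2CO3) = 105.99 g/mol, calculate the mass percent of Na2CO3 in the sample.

n(HBr) = 0.3519 x 0.04359 = 0.01534 mol.
n(Na2CO3) = 0.01534 / 2 = 0.007670 mol.
mass of Na2CO3 = 0.007670 x 105.99 = 0.8129 g.
% purity = 0.8129 / 1.6705 x 100 = 48.7%.

48.7%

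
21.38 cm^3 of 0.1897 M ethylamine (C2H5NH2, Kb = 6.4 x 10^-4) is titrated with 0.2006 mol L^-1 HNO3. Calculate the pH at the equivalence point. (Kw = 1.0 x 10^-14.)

n(C2H5NH2) = 0.1897 x 0.02138 = 0.004056 mol; V(HNO3) at equivalence = 0.004056/0.2006 = 0.02022 L.
At equivalence the base is fully converted to C2H5NH3+; total volume = 0.04160 L, so [C2H5NH3+] = 0.004056/0.04160 = 0.09750 M.
Ka(C2H5NH3+) = Kw/Kb = 1.0e-14 / 6.4 x 10^-4 = 1.56e-11.
[H^+] = sqrt(Ka x [C2H5NH3+]) = sqrt(1.56e-11 x 0.09750) = 1.23e-6 M.
pH = -log(1.23e-6) = 5.91.

5.91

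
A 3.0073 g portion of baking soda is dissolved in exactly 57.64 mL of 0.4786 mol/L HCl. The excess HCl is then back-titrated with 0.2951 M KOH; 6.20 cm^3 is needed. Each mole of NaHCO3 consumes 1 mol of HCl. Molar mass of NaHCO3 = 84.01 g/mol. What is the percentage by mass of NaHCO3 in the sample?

72.0%

Total n(HCl) added = 0.4786 x 0.05764 = 0.02759 mol.
n(KOH) used = 0.2951 x 0.006200 = 0.001830 mol, which equals the excess n(HCl).
So n(HCl) consumed by the sample = 0.02759 - 0.001830 = 0.02576 mol.
n(NaHCO3) = 0.02576 / 1 = 0.02576 mol.
mass NaHCO3 = 0.02576 x 84.01 = 2.164 g, so %NaHCO3 = 2.164/3.0073 x 100 = 72.0%.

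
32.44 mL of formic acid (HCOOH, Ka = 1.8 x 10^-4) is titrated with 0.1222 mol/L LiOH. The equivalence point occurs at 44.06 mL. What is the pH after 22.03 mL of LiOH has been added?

22.03 mL is exactly half the equivalence volume (44.06/2), i.e. the half-equivalence point.
There, n(HA) = n(A^-), so pH = pKa = -log(1.8 x 10^-4) = 3.74.

3.74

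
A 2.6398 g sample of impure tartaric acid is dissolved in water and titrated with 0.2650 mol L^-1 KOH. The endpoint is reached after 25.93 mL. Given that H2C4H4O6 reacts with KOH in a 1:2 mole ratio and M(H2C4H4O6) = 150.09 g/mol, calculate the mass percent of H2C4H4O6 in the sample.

n(KOH) = 0.2650 x 0.02593 = 0.006871 mol.
n(H2C4H4O6) = 0.006871 / 2 = 0.003436 mol.
mass of H2C4H4O6 = 0.003436 x 150.09 = 0.5157 g.
% purity = 0.5157 / 2.6398 x 100 = 19.5%.

19.5%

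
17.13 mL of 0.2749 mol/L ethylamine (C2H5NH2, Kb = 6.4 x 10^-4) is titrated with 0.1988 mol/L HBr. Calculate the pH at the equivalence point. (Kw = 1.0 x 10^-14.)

5.87

n(C2H5NH2) = 0.2749 x 0.01713 = 0.004709 mol; V(HBr) at equivalence = 0.004709/0.1988 = 0.02369 L.
At equivalence the base is fully converted to C2H5NH3+; total volume = 0.04082 L, so [C2H5NH3+] = 0.004709/0.04082 = 0.1154 M.
Ka(C2H5NH3+) = Kw/Kb = 1.0e-14 / 6.4 x 10^-4 = 1.56e-11.
[H^+] = sqrt(Ka x [C2H5NH3+]) = sqrt(1.56e-11 x 0.1154) = 1.34e-6 M.
pH = -log(1.34e-6) = 5.87.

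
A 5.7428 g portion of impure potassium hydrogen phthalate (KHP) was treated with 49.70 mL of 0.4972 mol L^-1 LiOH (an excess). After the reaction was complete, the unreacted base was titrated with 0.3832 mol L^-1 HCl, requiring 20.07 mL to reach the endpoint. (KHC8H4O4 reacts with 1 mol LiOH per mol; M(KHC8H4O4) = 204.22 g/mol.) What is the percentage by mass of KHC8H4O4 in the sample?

60.5%

Total n(LiOH) added = 0.4972 x 0.04970 = 0.02471 mol.
n(HCl) used = 0.3832 x 0.02007 = 0.007691 mol, which equals the excess n(LiOH).
So n(LiOH) consumed by the sample = 0.02471 - 0.007691 = 0.01702 mol.
n(KHC8H4O4) = 0.01702 / 1 = 0.01702 mol.
mass KHC8H4O4 = 0.01702 x 204.22 = 3.476 g, so %KHC8H4O4 = 3.476/5.7428 x 100 = 60.5%.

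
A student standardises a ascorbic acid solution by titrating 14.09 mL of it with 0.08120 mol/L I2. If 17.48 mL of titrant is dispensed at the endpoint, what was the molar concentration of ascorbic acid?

n(I2) = 0.08120 x 0.01748 = 0.001419 mol.
From the balanced equation, 1 mol I2 reacts with 1 mol ascorbic acid, so n(ascorbic acid) = 0.001419 x 1/1 = 0.001419 mol.
[ascorbic acid] = 0.001419 / 0.01409 L = 0.101 M.

0.101 M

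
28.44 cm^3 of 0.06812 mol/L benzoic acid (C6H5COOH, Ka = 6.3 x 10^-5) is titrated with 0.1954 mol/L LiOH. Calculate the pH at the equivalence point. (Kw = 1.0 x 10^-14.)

n(C6H5COOH) = 0.06812 x 0.02844 = 0.001937 mol; V(LiOH) at equivalence = 0.001937/0.1954 = 0.009915 L.
At equivalence all the acid is converted to C6H5COO-; total volume = 0.02844 + 0.009915 = 0.03835 L, so [C6H5COO-] = 0.001937/0.03835 = 0.05051 M.
Kb = Kw/Ka = 1.0e-14 / 6.3 x 10^-5 = 1.59e-10.
[OH^-] = sqrt(Kb x [C6H5COO-]) = sqrt(1.59e-10 x 0.05051) = 2.83e-6 M.
pOH = 5.55, so pH = 14.00 - 5.55 = 8.45.

8.45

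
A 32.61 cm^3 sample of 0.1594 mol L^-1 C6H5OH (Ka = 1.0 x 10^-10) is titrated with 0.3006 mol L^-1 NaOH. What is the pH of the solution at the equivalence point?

n(C6H5OH) = 0.1594 x 0.03261 = 0.005198 mol; V(NaOH) at equivalence = 0.005198/0.3006 = 0.01729 L.
At equivalence all the acid is converted to C6H5O-; total volume = 0.03261 + 0.01729 = 0.04990 L, so [C6H5O-] = 0.005198/0.04990 = 0.1042 M.
Kb = Kw/Ka = 1.0e-14 / 1.0 x 10^-10 = 0.000100.
[OH^-] = sqrt(Kb x [C6H5O-]) = sqrt(0.000100 x 0.1042) = 0.00323 M.
pOH = 2.49, so pH = 14.00 - 2.49 = 11.51.

11.51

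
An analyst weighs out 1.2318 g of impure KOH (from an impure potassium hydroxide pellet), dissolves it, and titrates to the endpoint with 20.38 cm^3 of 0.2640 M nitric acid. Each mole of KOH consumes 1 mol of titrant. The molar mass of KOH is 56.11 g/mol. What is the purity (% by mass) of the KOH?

24.5%

n(HNO3) = 0.2640 x 0.02038 = 0.005380 mol.
n(KOH) = 0.005380 / 1 = 0.005380 mol.
mass of KOH = 0.005380 x 56.11 = 0.3019 g.
% purity = 0.3019 / 1.2318 x 100 = 24.5%.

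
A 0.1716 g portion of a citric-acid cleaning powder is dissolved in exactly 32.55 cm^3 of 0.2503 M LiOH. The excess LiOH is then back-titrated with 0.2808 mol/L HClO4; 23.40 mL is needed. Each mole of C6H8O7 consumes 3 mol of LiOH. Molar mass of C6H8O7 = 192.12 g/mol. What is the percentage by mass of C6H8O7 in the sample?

Total n(LiOH) added = 0.2503 x 0.03255 = 0.008147 mol.
n(HClO4) used = 0.2808 x 0.02340 = 0.006571 mol, which equals the excess n(LiOH).
So n(LiOH) consumed by the sample = 0.008147 - 0.006571 = 0.001577 mol.
n(C6H8O7) = 0.001577 / 3 = 0.0005255 mol.
mass C6H8O7 = 0.0005255 x 192.12 = 0.1010 g, so %C6H8O7 = 0.1010/0.1716 x 100 = 58.8%.

58.8%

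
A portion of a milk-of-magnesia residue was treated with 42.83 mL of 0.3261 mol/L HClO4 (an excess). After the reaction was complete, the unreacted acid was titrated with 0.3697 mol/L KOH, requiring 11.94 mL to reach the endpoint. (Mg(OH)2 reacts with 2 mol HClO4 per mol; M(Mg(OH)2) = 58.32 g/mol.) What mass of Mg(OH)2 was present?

Total n(HClO4) added = 0.3261 x 0.04283 = 0.01397 mol.
n(KOH) used = 0.3697 x 0.01194 = 0.004414 mol, which equals the excess n(HClO4).
So n(HClO4) consumed by the sample = 0.01397 - 0.004414 = 0.009553 mol.
n(Mg(OH)2) = 0.009553 / 2 = 0.004776 mol.
mass = 0.004776 mol x 58.32 g/mol = 0.279 g.

0.279 g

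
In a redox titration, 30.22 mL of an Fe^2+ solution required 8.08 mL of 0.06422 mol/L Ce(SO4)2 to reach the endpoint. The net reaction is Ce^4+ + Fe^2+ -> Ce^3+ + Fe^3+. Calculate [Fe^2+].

n(Ce(SO4)2) = 0.06422 x 0.008080 = 0.0005189 mol.
From the balanced equation, 1 mol Ce(SO4)2 reacts with 1 mol Fe^2+, so n(Fe^2+) = 0.0005189 x 1/1 = 0.0005189 mol.
[Fe^2+] = 0.0005189 / 0.03022 L = 0.0172 M.

0.0172 M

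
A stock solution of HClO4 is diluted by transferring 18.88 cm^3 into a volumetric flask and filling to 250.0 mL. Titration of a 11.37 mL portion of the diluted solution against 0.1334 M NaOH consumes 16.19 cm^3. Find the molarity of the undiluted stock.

n(NaOH) = 0.1334 x 0.01619 = 0.002160 mol.
n(HClO4) in the aliquot = 0.002160 mol.
[diluted HClO4] = 0.002160 / 0.01137 = 0.1900 M.
Dilution factor = 250.0/18.88 = 13.24, so [stock] = 0.1900 x 13.24 = 2.52 M.

2.52 M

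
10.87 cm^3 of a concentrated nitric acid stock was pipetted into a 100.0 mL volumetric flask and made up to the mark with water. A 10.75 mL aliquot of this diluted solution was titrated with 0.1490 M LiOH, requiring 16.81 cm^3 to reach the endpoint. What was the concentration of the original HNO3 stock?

n(LiOH) = 0.1490 x 0.01681 = 0.002505 mol.
n(HNO3) in the aliquot = 0.002505 mol.
[diluted HNO3] = 0.002505 / 0.01075 = 0.2330 M.
Dilution factor = 100.0/10.87 = 9.200, so [stock] = 0.2330 x 9.200 = 2.14 M.

2.14 M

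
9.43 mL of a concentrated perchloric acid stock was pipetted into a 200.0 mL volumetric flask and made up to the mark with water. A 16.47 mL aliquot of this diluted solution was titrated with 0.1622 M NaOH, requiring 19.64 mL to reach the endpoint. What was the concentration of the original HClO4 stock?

4.10 M

n(NaOH) = 0.1622 x 0.01964 = 0.003186 mol.
n(HClO4) in the aliquot = 0.003186 mol.
[diluted HClO4] = 0.003186 / 0.01647 = 0.1934 M.
Dilution factor = 200.0/9.430 = 21.21, so [stock] = 0.1934 x 21.21 = 4.10 M.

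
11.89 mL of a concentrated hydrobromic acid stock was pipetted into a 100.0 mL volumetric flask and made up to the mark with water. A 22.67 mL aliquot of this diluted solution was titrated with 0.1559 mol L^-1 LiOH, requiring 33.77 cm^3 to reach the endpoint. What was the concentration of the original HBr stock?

n(LiOH) = 0.1559 x 0.03377 = 0.005265 mol.
n(HBr) in the aliquot = 0.005265 mol.
[diluted HBr] = 0.005265 / 0.02267 = 0.2322 M.
Dilution factor = 100.0/11.89 = 8.410, so [stock] = 0.2322 x 8.410 = 1.95 M.

1.95 M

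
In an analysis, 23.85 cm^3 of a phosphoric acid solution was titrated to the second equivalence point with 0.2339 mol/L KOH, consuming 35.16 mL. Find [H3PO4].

0.172 M

n(KOH) = 0.2339 x 0.03516 = 0.008224 mol.
At the second equivalence point, 2 mol OH^- react per mol H3PO4, so n(H3PO4) = 0.008224 / 2 = 0.004112 mol.
[H3PO4] = 0.004112 / 0.02385 L = 0.172 M.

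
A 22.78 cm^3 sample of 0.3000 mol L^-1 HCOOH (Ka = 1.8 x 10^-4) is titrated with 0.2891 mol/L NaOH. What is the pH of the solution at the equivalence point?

8.46

n(HCOOH) = 0.3000 x 0.02278 = 0.006834 mol; V(NaOH) at equivalence = 0.006834/0.2891 = 0.02364 L.
At equivalence all the acid is converted to HCOO-; total volume = 0.02278 + 0.02364 = 0.04642 L, so [HCOO-] = 0.006834/0.04642 = 0.1472 M.
Kb = Kw/Ka = 1.0e-14 / 1.8 x 10^-4 = 5.56e-11.
[OH^-] = sqrt(Kb x [HCOO-]) = sqrt(5.56e-11 x 0.1472) = 2.86e-6 M.
pOH = 5.54, so pH = 14.00 - 5.54 = 8.46.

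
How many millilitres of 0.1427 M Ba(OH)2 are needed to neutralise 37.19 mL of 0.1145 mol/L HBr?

14.9 mL

n(HBr) = 0.1145 mol/L x 0.03719 L = 0.004258 mol.
The neutralisation is 2 HBr : 1 Ba(OH)2, so n(Ba(OH)2) = 0.004258 x 1/2 = 0.002129 mol.
V(Ba(OH)2) = 0.002129 / 0.1427 = 0.01492 L = 14.9 mL.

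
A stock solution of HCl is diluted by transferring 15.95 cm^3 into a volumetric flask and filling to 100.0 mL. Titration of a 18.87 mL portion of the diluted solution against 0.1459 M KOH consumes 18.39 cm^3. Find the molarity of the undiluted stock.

0.891 M

n(KOH) = 0.1459 x 0.01839 = 0.002683 mol.
n(HCl) in the aliquot = 0.002683 mol.
[diluted HCl] = 0.002683 / 0.01887 = 0.1422 M.
Dilution factor = 100.0/15.95 = 6.270, so [stock] = 0.1422 x 6.270 = 0.891 M.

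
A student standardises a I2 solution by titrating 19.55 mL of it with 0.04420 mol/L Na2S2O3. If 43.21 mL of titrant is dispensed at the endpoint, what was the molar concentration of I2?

n(Na2S2O3) = 0.04420 x 0.04321 = 0.001910 mol.
From the balanced equation, 2 mol Na2S2O3 reacts with 1 mol I2, so n(I2) = 0.001910 x 1/2 = 0.0009549 mol.
[I2] = 0.0009549 / 0.01955 L = 0.0488 M.

0.0488 M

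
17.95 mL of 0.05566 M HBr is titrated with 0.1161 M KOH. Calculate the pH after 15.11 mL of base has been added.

12.36

n(acid) = 0.05566 x 0.01795 = 0.0009991 mol; n(KOH) added = 0.1161 x 0.01511 = 0.001754 mol.
Base is in excess by 0.001754 - 0.0009991 = 0.0007552 mol in a total volume of 0.03306 L.
[OH^-] = 0.0007552/0.03306 = 0.02284 M, so pOH = 1.64 and pH = 14.00 - 1.64 = 12.36.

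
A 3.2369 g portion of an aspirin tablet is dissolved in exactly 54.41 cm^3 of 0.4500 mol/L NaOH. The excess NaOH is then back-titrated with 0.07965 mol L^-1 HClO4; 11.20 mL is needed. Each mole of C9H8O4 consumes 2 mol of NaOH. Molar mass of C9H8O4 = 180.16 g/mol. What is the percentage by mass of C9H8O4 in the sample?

65.7%

Total n(NaOH) added = 0.4500 x 0.05441 = 0.02448 mol.
n(HClO4) used = 0.07965 x 0.01120 = 0.0008921 mol, which equals the excess n(NaOH).
So n(NaOH) consumed by the sample = 0.02448 - 0.0008921 = 0.02359 mol.
n(C9H8O4) = 0.02359 / 2 = 0.01180 mol.
mass C9H8O4 = 0.01180 x 180.16 = 2.125 g, so %C9H8O4 = 2.125/3.2369 x 100 = 65.7%.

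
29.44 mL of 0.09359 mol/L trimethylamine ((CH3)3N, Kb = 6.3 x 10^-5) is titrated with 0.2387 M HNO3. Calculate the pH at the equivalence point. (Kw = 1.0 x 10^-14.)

n((CH3)3N) = 0.09359 x 0.02944 = 0.002755 mol; V(HNO3) at equivalence = 0.002755/0.2387 = 0.01154 L.
At equivalence the base is fully converted to (CH3)3NH+; total volume = 0.04098 L, so [(CH3)3NH+] = 0.002755/0.04098 = 0.06723 M.
Ka((CH3)3NH+) = Kw/Kb = 1.0e-14 / 6.3 x 10^-5 = 1.59e-10.
[H^+] = sqrt(Ka x [(CH3)3NH+]) = sqrt(1.59e-10 x 0.06723) = 3.27e-6 M.
pH = -log(3.27e-6) = 5.49.

5.49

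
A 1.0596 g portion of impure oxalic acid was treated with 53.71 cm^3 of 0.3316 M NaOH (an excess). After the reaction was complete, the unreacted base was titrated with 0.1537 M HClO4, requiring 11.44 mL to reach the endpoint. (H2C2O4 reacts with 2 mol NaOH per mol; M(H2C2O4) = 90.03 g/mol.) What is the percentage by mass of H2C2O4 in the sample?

68.2%

Total n(NaOH) added = 0.3316 x 0.05371 = 0.01781 mol.
n(HClO4) used = 0.1537 x 0.01144 = 0.001758 mol, which equals the excess n(NaOH).
So n(NaOH) consumed by the sample = 0.01781 - 0.001758 = 0.01605 mol.
n(H2C2O4) = 0.01605 / 2 = 0.008026 mol.
mass H2C2O4 = 0.008026 x 90.03 = 0.7226 g, so %H2C2O4 = 0.7226/1.0596 x 100 = 68.2%.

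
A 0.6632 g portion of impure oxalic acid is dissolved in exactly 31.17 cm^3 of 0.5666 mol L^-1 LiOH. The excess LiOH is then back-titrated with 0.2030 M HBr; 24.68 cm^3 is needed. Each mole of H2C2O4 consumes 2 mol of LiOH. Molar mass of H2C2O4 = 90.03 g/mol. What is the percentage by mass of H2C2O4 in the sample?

Total n(LiOH) added = 0.5666 x 0.03117 = 0.01766 mol.
n(HBr) used = 0.2030 x 0.02468 = 0.005010 mol, which equals the excess n(LiOH).
So n(LiOH) consumed by the sample = 0.01766 - 0.005010 = 0.01265 mol.
n(H2C2O4) = 0.01265 / 2 = 0.006325 mol.
mass H2C2O4 = 0.006325 x 90.03 = 0.5695 g, so %H2C2O4 = 0.5695/0.6632 x 100 = 85.9%.

85.9%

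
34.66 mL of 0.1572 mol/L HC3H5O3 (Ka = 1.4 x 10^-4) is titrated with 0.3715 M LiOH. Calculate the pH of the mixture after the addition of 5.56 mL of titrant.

Initial n(HC3H5O3) = 0.1572 x 0.03466 = 0.005449 mol.
n(LiOH) added = 0.3715 x 0.005560 = 0.002066 mol, converting that many moles of HC3H5O3 to C3H5O3-.
Remaining n(HC3H5O3) = 0.003383 mol; n(C3H5O3-) = 0.002066 mol.
By Henderson-Hasselbalch, pH = pKa + log([A^-]/[HA]) = 3.85 + log(0.002066/0.003383) = 3.85 + (-0.21) = 3.64.

3.64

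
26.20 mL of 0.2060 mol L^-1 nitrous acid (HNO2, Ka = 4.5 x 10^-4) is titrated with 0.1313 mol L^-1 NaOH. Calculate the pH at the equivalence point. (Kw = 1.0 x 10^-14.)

8.13

n(HNO2) = 0.2060 x 0.02620 = 0.005397 mol; V(NaOH) at equivalence = 0.005397/0.1313 = 0.04111 L.
At equivalence all the acid is converted to NO2-; total volume = 0.02620 + 0.04111 = 0.06731 L, so [NO2-] = 0.005397/0.06731 = 0.08019 M.
Kb = Kw/Ka = 1.0e-14 / 4.5 x 10^-4 = 2.22e-11.
[OH^-] = sqrt(Kb x [NO2-]) = sqrt(2.22e-11 x 0.08019) = 1.33e-6 M.
pOH = 5.87, so pH = 14.00 - 5.87 = 8.13.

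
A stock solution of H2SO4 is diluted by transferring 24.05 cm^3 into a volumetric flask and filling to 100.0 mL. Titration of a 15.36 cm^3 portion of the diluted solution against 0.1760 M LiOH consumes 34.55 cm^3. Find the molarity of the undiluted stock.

n(LiOH) = 0.1760 x 0.03455 = 0.006081 mol.
n(H2SO4) in the aliquot = 0.006081 x 1/2 = 0.003040 mol.
[diluted H2SO4] = 0.003040 / 0.01536 = 0.1979 M.
Dilution factor = 100.0/24.05 = 4.158, so [stock] = 0.1979 x 4.158 = 0.823 M.

0.823 M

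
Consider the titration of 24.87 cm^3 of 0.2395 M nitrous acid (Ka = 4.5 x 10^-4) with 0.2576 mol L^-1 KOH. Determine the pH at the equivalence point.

8.22

n(HNO2) = 0.2395 x 0.02487 = 0.005956 mol; V(KOH) at equivalence = 0.005956/0.2576 = 0.02312 L.
At equivalence all the acid is converted to NO2-; total volume = 0.02487 + 0.02312 = 0.04799 L, so [NO2-] = 0.005956/0.04799 = 0.1241 M.
Kb = Kw/Ka = 1.0e-14 / 4.5 x 10^-4 = 2.22e-11.
[OH^-] = sqrt(Kb x [NO2-]) = sqrt(2.22e-11 x 0.1241) = 1.66e-6 M.
pOH = 5.78, so pH = 14.00 - 5.78 = 8.22.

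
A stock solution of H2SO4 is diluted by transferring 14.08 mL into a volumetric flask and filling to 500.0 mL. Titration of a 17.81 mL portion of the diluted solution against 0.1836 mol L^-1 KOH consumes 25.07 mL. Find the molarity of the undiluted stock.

n(KOH) = 0.1836 x 0.02507 = 0.004603 mol.
n(H2SO4) in the aliquot = 0.004603 x 1/2 = 0.002301 mol.
[diluted H2SO4] = 0.002301 / 0.01781 = 0.1292 M.
Dilution factor = 500.0/14.08 = 35.51, so [stock] = 0.1292 x 35.51 = 4.59 M.

4.59 M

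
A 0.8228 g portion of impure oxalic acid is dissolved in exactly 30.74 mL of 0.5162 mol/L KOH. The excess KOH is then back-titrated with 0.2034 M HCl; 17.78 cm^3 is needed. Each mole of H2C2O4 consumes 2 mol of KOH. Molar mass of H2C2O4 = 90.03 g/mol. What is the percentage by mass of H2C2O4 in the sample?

67.0%

Total n(KOH) added = 0.5162 x 0.03074 = 0.01587 mol.
n(HCl) used = 0.2034 x 0.01778 = 0.003616 mol, which equals the excess n(KOH).
So n(KOH) consumed by the sample = 0.01587 - 0.003616 = 0.01225 mol.
n(H2C2O4) = 0.01225 / 2 = 0.006126 mol.
mass H2C2O4 = 0.006126 x 90.03 = 0.5515 g, so %H2C2O4 = 0.5515/0.8228 x 100 = 67.0%.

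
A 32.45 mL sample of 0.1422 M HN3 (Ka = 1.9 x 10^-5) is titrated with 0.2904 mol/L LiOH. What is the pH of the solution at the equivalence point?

8.85

n(HN3) = 0.1422 x 0.03245 = 0.004614 mol; V(LiOH) at equivalence = 0.004614/0.2904 = 0.01589 L.
At equivalence all the acid is converted to N3-; total volume = 0.03245 + 0.01589 = 0.04834 L, so [N3-] = 0.004614/0.04834 = 0.09546 M.
Kb = Kw/Ka = 1.0e-14 / 1.9 x 10^-5 = 5.26e-10.
[OH^-] = sqrt(Kb x [N3-]) = sqrt(5.26e-10 x 0.09546) = 7.09e-6 M.
pOH = 5.15, so pH = 14.00 - 5.15 = 8.85.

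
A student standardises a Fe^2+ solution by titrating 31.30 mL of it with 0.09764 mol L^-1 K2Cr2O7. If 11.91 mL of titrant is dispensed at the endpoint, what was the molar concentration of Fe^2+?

0.223 M

n(K2Cr2O7) = 0.09764 x 0.01191 = 0.001163 mol.
From the balanced equation, 1 mol K2Cr2O7 reacts with 6 mol Fe^2+, so n(Fe^2+) = 0.001163 x 6/1 = 0.006977 mol.
[Fe^2+] = 0.006977 / 0.03130 L = 0.223 M.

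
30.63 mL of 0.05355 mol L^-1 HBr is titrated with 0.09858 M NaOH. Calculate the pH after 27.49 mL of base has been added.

n(acid) = 0.05355 x 0.03063 = 0.001640 mol; n(NaOH) added = 0.09858 x 0.02749 = 0.002710 mol.
Base is in excess by 0.002710 - 0.001640 = 0.001070 mol in a total volume of 0.05812 L.
[OH^-] = 0.001070/0.05812 = 0.01841 M, so pOH = 1.74 and pH = 14.00 - 1.74 = 12.26.

12.26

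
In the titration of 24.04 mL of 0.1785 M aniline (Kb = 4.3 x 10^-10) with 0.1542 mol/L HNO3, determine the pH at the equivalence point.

n(C6H5NH2) = 0.1785 x 0.02404 = 0.004291 mol; V(HNO3) at equivalence = 0.004291/0.1542 = 0.02783 L.
At equivalence the base is fully converted to C6H5NH3+; total volume = 0.05187 L, so [C6H5NH3+] = 0.004291/0.05187 = 0.08273 M.
Ka(C6H5NH3+) = Kw/Kb = 1.0e-14 / 4.3 x 10^-10 = 2.33e-5.
[H^+] = sqrt(Ka x [C6H5NH3+]) = sqrt(2.33e-5 x 0.08273) = 0.00139 M.
pH = -log(0.00139) = 2.86.

2.86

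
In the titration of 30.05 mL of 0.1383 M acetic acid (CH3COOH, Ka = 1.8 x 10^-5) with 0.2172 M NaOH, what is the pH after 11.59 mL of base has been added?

4.93

Initial n(CH3COOH) = 0.1383 x 0.03005 = 0.004156 mol.
n(NaOH) added = 0.2172 x 0.01159 = 0.002517 mol, converting that many moles of CH3COOH to CH3COO-.
Remaining n(CH3COOH) = 0.001639 mol; n(CH3COO-) = 0.002517 mol.
By Henderson-Hasselbalch, pH = pKa + log([A^-]/[HA]) = 4.74 + log(0.002517/0.001639) = 4.74 + (+0.19) = 4.93.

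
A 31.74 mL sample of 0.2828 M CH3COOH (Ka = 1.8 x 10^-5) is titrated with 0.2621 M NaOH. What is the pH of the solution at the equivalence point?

n(CH3COOH) = 0.2828 x 0.03174 = 0.008976 mol; V(NaOH) at equivalence = 0.008976/0.2621 = 0.03425 L.
At equivalence all the acid is converted to CH3COO-; total volume = 0.03174 + 0.03425 = 0.06599 L, so [CH3COO-] = 0.008976/0.06599 = 0.1360 M.
Kb = Kw/Ka = 1.0e-14 / 1.8 x 10^-5 = 5.56e-10.
[OH^-] = sqrt(Kb x [CH3COO-]) = sqrt(5.56e-10 x 0.1360) = 8.69e-6 M.
pOH = 5.06, so pH = 14.00 - 5.06 = 8.94.

8.94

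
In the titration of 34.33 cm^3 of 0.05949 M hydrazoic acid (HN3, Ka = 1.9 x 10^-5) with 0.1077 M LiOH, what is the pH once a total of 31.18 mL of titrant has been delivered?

n(acid) = 0.05949 x 0.03433 = 0.002042 mol; n(LiOH) added = 0.1077 x 0.03118 = 0.003358 mol.
Base is in excess by 0.003358 - 0.002042 = 0.001316 mol in a total volume of 0.06551 L.
[OH^-] = 0.001316/0.06551 = 0.02009 M, so pOH = 1.70 and pH = 14.00 - 1.70 = 12.30.

12.30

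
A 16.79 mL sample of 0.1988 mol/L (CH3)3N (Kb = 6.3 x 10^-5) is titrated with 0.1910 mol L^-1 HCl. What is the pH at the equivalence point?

5.41

n((CH3)3N) = 0.1988 x 0.01679 = 0.003338 mol; V(HCl) at equivalence = 0.003338/0.1910 = 0.01748 L.
At equivalence the base is fully converted to (CH3)3NH+; total volume = 0.03427 L, so [(CH3)3NH+] = 0.003338/0.03427 = 0.09741 M.
Ka((CH3)3NH+) = Kw/Kb = 1.0e-14 / 6.3 x 10^-5 = 1.59e-10.
[H^+] = sqrt(Ka x [(CH3)3NH+]) = sqrt(1.59e-10 x 0.09741) = 3.93e-6 M.
pH = -log(3.93e-6) = 5.41.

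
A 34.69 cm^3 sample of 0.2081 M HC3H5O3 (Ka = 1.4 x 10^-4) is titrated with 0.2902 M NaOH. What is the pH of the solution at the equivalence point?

8.47

n(HC3H5O3) = 0.2081 x 0.03469 = 0.007219 mol; V(NaOH) at equivalence = 0.007219/0.2902 = 0.02488 L.
At equivalence all the acid is converted to C3H5O3-; total volume = 0.03469 + 0.02488 = 0.05957 L, so [C3H5O3-] = 0.007219/0.05957 = 0.1212 M.
Kb = Kw/Ka = 1.0e-14 / 1.4 x 10^-4 = 7.14e-11.
[OH^-] = sqrt(Kb x [C3H5O3-]) = sqrt(7.14e-11 x 0.1212) = 2.94e-6 M.
pOH = 5.53, so pH = 14.00 - 5.53 = 8.47.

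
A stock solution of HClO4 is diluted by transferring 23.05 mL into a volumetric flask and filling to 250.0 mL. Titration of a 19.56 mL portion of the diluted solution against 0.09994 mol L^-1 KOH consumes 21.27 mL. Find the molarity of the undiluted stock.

n(KOH) = 0.09994 x 0.02127 = 0.002126 mol.
n(HClO4) in the aliquot = 0.002126 mol.
[diluted HClO4] = 0.002126 / 0.01956 = 0.1087 M.
Dilution factor = 250.0/23.05 = 10.85, so [stock] = 0.1087 x 10.85 = 1.18 M.

1.18 M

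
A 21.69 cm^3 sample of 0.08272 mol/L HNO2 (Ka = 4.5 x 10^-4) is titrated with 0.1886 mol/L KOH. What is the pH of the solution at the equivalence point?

n(HNO2) = 0.08272 x 0.02169 = 0.001794 mol; V(KOH) at equivalence = 0.001794/0.1886 = 0.009513 L.
At equivalence all the acid is converted to NO2-; total volume = 0.02169 + 0.009513 = 0.03120 L, so [NO2-] = 0.001794/0.03120 = 0.05750 M.
Kb = Kw/Ka = 1.0e-14 / 4.5 x 10^-4 = 2.22e-11.
[OH^-] = sqrt(Kb x [NO2-]) = sqrt(2.22e-11 x 0.05750) = 1.13e-6 M.
pOH = 5.95, so pH = 14.00 - 5.95 = 8.05.

8.05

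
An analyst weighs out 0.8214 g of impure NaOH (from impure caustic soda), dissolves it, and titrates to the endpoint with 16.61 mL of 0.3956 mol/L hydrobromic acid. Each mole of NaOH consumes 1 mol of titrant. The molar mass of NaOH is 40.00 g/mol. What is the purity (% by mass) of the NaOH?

n(HBr) = 0.3956 x 0.01661 = 0.006571 mol.
n(NaOH) = 0.006571 / 1 = 0.006571 mol.
mass of NaOH = 0.006571 x 40.00 = 0.2628 g.
% purity = 0.2628 / 0.8214 x 100 = 32.0%.

32.0%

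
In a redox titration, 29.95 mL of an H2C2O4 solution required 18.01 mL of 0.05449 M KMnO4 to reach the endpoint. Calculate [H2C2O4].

0.0819 M

n(KMnO4) = 0.05449 x 0.01801 = 0.0009814 mol.
From the balanced equation, 2 mol KMnO4 reacts with 5 mol H2C2O4, so n(H2C2O4) = 0.0009814 x 5/2 = 0.002453 mol.
[H2C2O4] = 0.002453 / 0.02995 L = 0.0819 M.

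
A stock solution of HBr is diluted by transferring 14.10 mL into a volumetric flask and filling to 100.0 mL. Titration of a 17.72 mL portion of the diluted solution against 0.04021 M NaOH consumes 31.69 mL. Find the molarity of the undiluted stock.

0.510 M

n(NaOH) = 0.04021 x 0.03169 = 0.001274 mol.
n(HBr) in the aliquot = 0.001274 mol.
[diluted HBr] = 0.001274 / 0.01772 = 0.07191 M.
Dilution factor = 100.0/14.10 = 7.092, so [stock] = 0.07191 x 7.092 = 0.510 M.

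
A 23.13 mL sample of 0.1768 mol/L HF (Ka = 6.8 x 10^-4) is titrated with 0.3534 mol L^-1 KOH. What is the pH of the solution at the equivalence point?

n(HF) = 0.1768 x 0.02313 = 0.004089 mol; V(KOH) at equivalence = 0.004089/0.3534 = 0.01157 L.
At equivalence all the acid is converted to F-; total volume = 0.02313 + 0.01157 = 0.03470 L, so [F-] = 0.004089/0.03470 = 0.1178 M.
Kb = Kw/Ka = 1.0e-14 / 6.8 x 10^-4 = 1.47e-11.
[OH^-] = sqrt(Kb x [F-]) = sqrt(1.47e-11 x 0.1178) = 1.32e-6 M.
pOH = 5.88, so pH = 14.00 - 5.88 = 8.12.

8.12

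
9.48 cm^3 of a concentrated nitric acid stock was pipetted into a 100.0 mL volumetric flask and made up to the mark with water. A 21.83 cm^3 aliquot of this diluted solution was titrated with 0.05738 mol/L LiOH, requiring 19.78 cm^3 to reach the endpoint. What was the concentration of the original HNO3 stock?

0.548 M

n(LiOH) = 0.05738 x 0.01978 = 0.001135 mol.
n(HNO3) in the aliquot = 0.001135 mol.
[diluted HNO3] = 0.001135 / 0.02183 = 0.05199 M.
Dilution factor = 100.0/9.480 = 10.55, so [stock] = 0.05199 x 10.55 = 0.548 M.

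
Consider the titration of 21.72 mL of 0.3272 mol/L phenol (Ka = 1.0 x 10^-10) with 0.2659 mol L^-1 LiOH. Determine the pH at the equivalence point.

n(C6H5OH) = 0.3272 x 0.02172 = 0.007107 mol; V(LiOH) at equivalence = 0.007107/0.2659 = 0.02673 L.
At equivalence all the acid is converted to C6H5O-; total volume = 0.02172 + 0.02673 = 0.04845 L, so [C6H5O-] = 0.007107/0.04845 = 0.1467 M.
Kb = Kw/Ka = 1.0e-14 / 1.0 x 10^-10 = 0.000100.
[OH^-] = sqrt(Kb x [C6H5O-]) = sqrt(0.000100 x 0.1467) = 0.00383 M.
pOH = 2.42, so pH = 14.00 - 2.42 = 11.58.

11.58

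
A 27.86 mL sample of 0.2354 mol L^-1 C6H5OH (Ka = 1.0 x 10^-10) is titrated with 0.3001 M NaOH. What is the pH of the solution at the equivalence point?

n(C6H5OH) = 0.2354 x 0.02786 = 0.006558 mol; V(NaOH) at equivalence = 0.006558/0.3001 = 0.02185 L.
At equivalence all the acid is converted to C6H5O-; total volume = 0.02786 + 0.02185 = 0.04971 L, so [C6H5O-] = 0.006558/0.04971 = 0.1319 M.
Kb = Kw/Ka = 1.0e-14 / 1.0 x 10^-10 = 0.000100.
[OH^-] = sqrt(Kb x [C6H5O-]) = sqrt(0.000100 x 0.1319) = 0.00363 M.
pOH = 2.44, so pH = 14.00 - 2.44 = 11.56.

11.56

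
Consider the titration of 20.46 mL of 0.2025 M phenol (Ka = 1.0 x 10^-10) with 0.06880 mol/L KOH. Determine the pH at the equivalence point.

11.36

n(C6H5OH) = 0.2025 x 0.02046 = 0.004143 mol; V(KOH) at equivalence = 0.004143/0.06880 = 0.06022 L.
At equivalence all the acid is converted to C6H5O-; total volume = 0.02046 + 0.06022 = 0.08068 L, so [C6H5O-] = 0.004143/0.08068 = 0.05135 M.
Kb = Kw/Ka = 1.0e-14 / 1.0 x 10^-10 = 0.000100.
[OH^-] = sqrt(Kb x [C6H5O-]) = sqrt(0.000100 x 0.05135) = 0.00227 M.
pOH = 2.64, so pH = 14.00 - 2.64 = 11.36.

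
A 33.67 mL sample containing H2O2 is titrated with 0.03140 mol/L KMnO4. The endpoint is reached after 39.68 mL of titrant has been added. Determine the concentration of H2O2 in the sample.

0.0925 M

n(KMnO4) = 0.03140 x 0.03968 = 0.001246 mol.
From the balanced equation, 2 mol KMnO4 reacts with 5 mol H2O2, so n(H2O2) = 0.001246 x 5/2 = 0.003115 mol.
[H2O2] = 0.003115 / 0.03367 L = 0.0925 M.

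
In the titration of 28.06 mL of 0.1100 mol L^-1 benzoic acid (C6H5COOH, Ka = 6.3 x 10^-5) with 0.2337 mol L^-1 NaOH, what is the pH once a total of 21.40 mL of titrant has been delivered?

n(acid) = 0.1100 x 0.02806 = 0.003087 mol; n(NaOH) added = 0.2337 x 0.02140 = 0.005001 mol.
Base is in excess by 0.005001 - 0.003087 = 0.001915 mol in a total volume of 0.04946 L.
[OH^-] = 0.001915/0.04946 = 0.03871 M, so pOH = 1.41 and pH = 14.00 - 1.41 = 12.59.

12.59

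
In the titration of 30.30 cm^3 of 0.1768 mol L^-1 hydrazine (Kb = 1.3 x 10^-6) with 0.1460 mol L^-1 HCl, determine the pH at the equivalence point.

4.61

n(N2H4) = 0.1768 x 0.03030 = 0.005357 mol; V(HCl) at equivalence = 0.005357/0.1460 = 0.03669 L.
At equivalence the base is fully converted to N2H5+; total volume = 0.06699 L, so [N2H5+] = 0.005357/0.06699 = 0.07997 M.
Ka(N2H5+) = Kw/Kb = 1.0e-14 / 1.3 x 10^-6 = 7.69e-9.
[H^+] = sqrt(Ka x [N2H5+]) = sqrt(7.69e-9 x 0.07997) = 2.48e-5 M.
pH = -log(2.48e-5) = 4.61.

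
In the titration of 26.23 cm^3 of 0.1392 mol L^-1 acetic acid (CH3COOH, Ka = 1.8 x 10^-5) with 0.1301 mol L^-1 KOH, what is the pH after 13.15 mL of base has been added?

Initial n(CH3COOH) = 0.1392 x 0.02623 = 0.003651 mol.
n(KOH) added = 0.1301 x 0.01315 = 0.001711 mol, converting that many moles of CH3COOH to CH3COO-.
Remaining n(CH3COOH) = 0.001940 mol; n(CH3COO-) = 0.001711 mol.
By Henderson-Hasselbalch, pH = pKa + log([A^-]/[HA]) = 4.74 + log(0.001711/0.001940) = 4.74 + (-0.05) = 4.69.

4.69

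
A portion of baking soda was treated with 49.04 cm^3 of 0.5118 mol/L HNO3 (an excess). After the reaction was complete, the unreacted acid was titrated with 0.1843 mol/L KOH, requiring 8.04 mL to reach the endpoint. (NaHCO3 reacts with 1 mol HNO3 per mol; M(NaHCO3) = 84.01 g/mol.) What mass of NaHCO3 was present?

1.98 g

Total n(HNO3) added = 0.5118 x 0.04904 = 0.02510 mol.
n(KOH) used = 0.1843 x 0.008040 = 0.001482 mol, which equals the excess n(HNO3).
So n(HNO3) consumed by the sample = 0.02510 - 0.001482 = 0.02362 mol.
n(NaHCO3) = 0.02362 / 1 = 0.02362 mol.
mass = 0.02362 mol x 84.01 g/mol = 1.98 g.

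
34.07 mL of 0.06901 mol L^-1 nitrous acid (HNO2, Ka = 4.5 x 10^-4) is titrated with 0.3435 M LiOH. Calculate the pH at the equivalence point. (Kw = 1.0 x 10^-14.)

8.05

n(HNO2) = 0.06901 x 0.03407 = 0.002351 mol; V(LiOH) at equivalence = 0.002351/0.3435 = 0.006845 L.
At equivalence all the acid is converted to NO2-; total volume = 0.03407 + 0.006845 = 0.04091 L, so [NO2-] = 0.002351/0.04091 = 0.05747 M.
Kb = Kw/Ka = 1.0e-14 / 4.5 x 10^-4 = 2.22e-11.
[OH^-] = sqrt(Kb x [NO2-]) = sqrt(2.22e-11 x 0.05747) = 1.13e-6 M.
pOH = 5.95, so pH = 14.00 - 5.95 = 8.05.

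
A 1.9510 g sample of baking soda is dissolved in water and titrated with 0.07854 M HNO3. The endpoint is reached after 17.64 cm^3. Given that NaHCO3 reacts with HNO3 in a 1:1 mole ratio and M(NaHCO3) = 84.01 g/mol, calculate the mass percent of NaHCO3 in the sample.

n(HNO3) = 0.07854 x 0.01764 = 0.001385 mol.
n(NaHCO3) = 0.001385 / 1 = 0.001385 mol.
mass of NaHCO3 = 0.001385 x 84.01 = 0.1164 g.
% purity = 0.1164 / 1.9510 x 100 = 5.97%.

5.97%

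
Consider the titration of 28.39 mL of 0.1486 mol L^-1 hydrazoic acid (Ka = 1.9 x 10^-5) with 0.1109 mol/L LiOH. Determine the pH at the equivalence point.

8.76

n(HN3) = 0.1486 x 0.02839 = 0.004219 mol; V(LiOH) at equivalence = 0.004219/0.1109 = 0.03804 L.
At equivalence all the acid is converted to N3-; total volume = 0.02839 + 0.03804 = 0.06643 L, so [N3-] = 0.004219/0.06643 = 0.06351 M.
Kb = Kw/Ka = 1.0e-14 / 1.9 x 10^-5 = 5.26e-10.
[OH^-] = sqrt(Kb x [N3-]) = sqrt(5.26e-10 x 0.06351) = 5.78e-6 M.
pOH = 5.24, so pH = 14.00 - 5.24 = 8.76.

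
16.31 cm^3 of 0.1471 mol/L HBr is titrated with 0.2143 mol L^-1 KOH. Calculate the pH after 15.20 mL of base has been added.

n(acid) = 0.1471 x 0.01631 = 0.002399 mol; n(KOH) added = 0.2143 x 0.01520 = 0.003257 mol.
Base is in excess by 0.003257 - 0.002399 = 0.0008582 mol in a total volume of 0.03151 L.
[OH^-] = 0.0008582/0.03151 = 0.02723 M, so pOH = 1.56 and pH = 14.00 - 1.56 = 12.44.

12.44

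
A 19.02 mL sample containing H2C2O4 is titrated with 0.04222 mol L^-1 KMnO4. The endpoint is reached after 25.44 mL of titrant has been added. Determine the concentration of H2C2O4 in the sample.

n(KMnO4) = 0.04222 x 0.02544 = 0.001074 mol.
From the balanced equation, 2 mol KMnO4 reacts with 5 mol H2C2O4, so n(H2C2O4) = 0.001074 x 5/2 = 0.002685 mol.
[H2C2O4] = 0.002685 / 0.01902 L = 0.141 M.

0.141 M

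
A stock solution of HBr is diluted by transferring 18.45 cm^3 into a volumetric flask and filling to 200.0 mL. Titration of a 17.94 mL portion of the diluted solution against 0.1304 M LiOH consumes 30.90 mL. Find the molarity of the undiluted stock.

n(LiOH) = 0.1304 x 0.03090 = 0.004029 mol.
n(HBr) in the aliquot = 0.004029 mol.
[diluted HBr] = 0.004029 / 0.01794 = 0.2246 M.
Dilution factor = 200.0/18.45 = 10.84, so [stock] = 0.2246 x 10.84 = 2.43 M.

2.43 M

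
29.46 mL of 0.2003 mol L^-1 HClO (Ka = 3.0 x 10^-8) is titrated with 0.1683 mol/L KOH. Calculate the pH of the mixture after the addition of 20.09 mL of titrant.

7.65

Initial n(HClO) = 0.2003 x 0.02946 = 0.005901 mol.
n(KOH) added = 0.1683 x 0.02009 = 0.003381 mol, converting that many moles of HClO to ClO-.
Remaining n(HClO) = 0.002520 mol; n(ClO-) = 0.003381 mol.
By Henderson-Hasselbalch, pH = pKa + log([A^-]/[HA]) = 7.52 + log(0.003381/0.002520) = 7.52 + (+0.13) = 7.65.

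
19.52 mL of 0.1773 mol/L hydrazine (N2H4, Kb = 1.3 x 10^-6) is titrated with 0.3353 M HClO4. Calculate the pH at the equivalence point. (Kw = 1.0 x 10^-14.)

n(N2H4) = 0.1773 x 0.01952 = 0.003461 mol; V(HClO4) at equivalence = 0.003461/0.3353 = 0.01032 L.
At equivalence the base is fully converted to N2H5+; total volume = 0.02984 L, so [N2H5+] = 0.003461/0.02984 = 0.1160 M.
Ka(N2H5+) = Kw/Kb = 1.0e-14 / 1.3 x 10^-6 = 7.69e-9.
[H^+] = sqrt(Ka x [N2H5+]) = sqrt(7.69e-9 x 0.1160) = 2.99e-5 M.
pH = -log(2.99e-5) = 4.52.

4.52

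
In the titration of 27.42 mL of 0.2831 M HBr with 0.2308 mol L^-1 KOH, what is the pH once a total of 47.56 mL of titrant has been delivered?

12.63

n(acid) = 0.2831 x 0.02742 = 0.007763 mol; n(KOH) added = 0.2308 x 0.04756 = 0.01098 mol.
Base is in excess by 0.01098 - 0.007763 = 0.003214 mol in a total volume of 0.07498 L.
[OH^-] = 0.003214/0.07498 = 0.04287 M, so pOH = 1.37 and pH = 14.00 - 1.37 = 12.63.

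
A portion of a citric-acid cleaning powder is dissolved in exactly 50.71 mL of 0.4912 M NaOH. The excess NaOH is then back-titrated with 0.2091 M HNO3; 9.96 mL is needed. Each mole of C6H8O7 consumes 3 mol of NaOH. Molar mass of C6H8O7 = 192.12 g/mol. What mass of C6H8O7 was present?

1.46 g

Total n(NaOH) added = 0.4912 x 0.05071 = 0.02491 mol.
n(HNO3) used = 0.2091 x 0.009960 = 0.002083 mol, which equals the excess n(NaOH).
So n(NaOH) consumed by the sample = 0.02491 - 0.002083 = 0.02283 mol.
n(C6H8O7) = 0.02283 / 3 = 0.007609 mol.
mass = 0.007609 mol x 192.12 g/mol = 1.46 g.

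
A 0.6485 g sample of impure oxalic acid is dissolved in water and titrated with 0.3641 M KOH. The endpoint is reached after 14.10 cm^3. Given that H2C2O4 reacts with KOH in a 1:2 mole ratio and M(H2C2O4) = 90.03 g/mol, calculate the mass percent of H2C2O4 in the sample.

n(KOH) = 0.3641 x 0.01410 = 0.005134 mol.
n(H2C2O4) = 0.005134 / 2 = 0.002567 mol.
mass of H2C2O4 = 0.002567 x 90.03 = 0.2311 g.
% purity = 0.2311 / 0.6485 x 100 = 35.6%.

35.6%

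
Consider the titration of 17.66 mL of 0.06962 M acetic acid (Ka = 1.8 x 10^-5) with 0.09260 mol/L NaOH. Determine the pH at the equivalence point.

n(CH3COOH) = 0.06962 x 0.01766 = 0.001229 mol; V(NaOH) at equivalence = 0.001229/0.09260 = 0.01328 L.
At equivalence all the acid is converted to CH3COO-; total volume = 0.01766 + 0.01328 = 0.03094 L, so [CH3COO-] = 0.001229/0.03094 = 0.03974 M.
Kb = Kw/Ka = 1.0e-14 / 1.8 x 10^-5 = 5.56e-10.
[OH^-] = sqrt(Kb x [CH3COO-]) = sqrt(5.56e-10 x 0.03974) = 4.70e-6 M.
pOH = 5.33, so pH = 14.00 - 5.33 = 8.67.

8.67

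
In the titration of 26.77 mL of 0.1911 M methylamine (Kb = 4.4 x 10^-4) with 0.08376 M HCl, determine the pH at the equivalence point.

5.94

n(CH3NH2) = 0.1911 x 0.02677 = 0.005116 mol; V(HCl) at equivalence = 0.005116/0.08376 = 0.06108 L.
At equivalence the base is fully converted to CH3NH3+; total volume = 0.08785 L, so [CH3NH3+] = 0.005116/0.08785 = 0.05824 M.
Ka(CH3NH3+) = Kw/Kb = 1.0e-14 / 4.4 x 10^-4 = 2.27e-11.
[H^+] = sqrt(Ka x [CH3NH3+]) = sqrt(2.27e-11 x 0.05824) = 1.15e-6 M.
pH = -log(1.15e-6) = 5.94.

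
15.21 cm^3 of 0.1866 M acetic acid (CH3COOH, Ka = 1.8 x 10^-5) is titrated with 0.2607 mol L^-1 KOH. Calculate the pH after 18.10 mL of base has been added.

12.75

n(acid) = 0.1866 x 0.01521 = 0.002838 mol; n(KOH) added = 0.2607 x 0.01810 = 0.004719 mol.
Base is in excess by 0.004719 - 0.002838 = 0.001880 mol in a total volume of 0.03331 L.
[OH^-] = 0.001880/0.03331 = 0.05645 M, so pOH = 1.25 and pH = 14.00 - 1.25 = 12.75.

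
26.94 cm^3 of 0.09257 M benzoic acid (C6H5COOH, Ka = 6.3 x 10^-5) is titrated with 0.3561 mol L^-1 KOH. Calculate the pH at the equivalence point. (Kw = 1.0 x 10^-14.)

8.53

n(C6H5COOH) = 0.09257 x 0.02694 = 0.002494 mol; V(KOH) at equivalence = 0.002494/0.3561 = 0.007003 L.
At equivalence all the acid is converted to C6H5COO-; total volume = 0.02694 + 0.007003 = 0.03394 L, so [C6H5COO-] = 0.002494/0.03394 = 0.07347 M.
Kb = Kw/Ka = 1.0e-14 / 6.3 x 10^-5 = 1.59e-10.
[OH^-] = sqrt(Kb x [C6H5COO-]) = sqrt(1.59e-10 x 0.07347) = 3.41e-6 M.
pOH = 5.47, so pH = 14.00 - 5.47 = 8.53.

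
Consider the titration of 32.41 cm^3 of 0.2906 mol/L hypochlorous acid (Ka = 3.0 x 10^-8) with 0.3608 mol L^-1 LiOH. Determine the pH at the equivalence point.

10.36

n(HClO) = 0.2906 x 0.03241 = 0.009418 mol; V(LiOH) at equivalence = 0.009418/0.3608 = 0.02610 L.
At equivalence all the acid is converted to ClO-; total volume = 0.03241 + 0.02610 = 0.05851 L, so [ClO-] = 0.009418/0.05851 = 0.1610 M.
Kb = Kw/Ka = 1.0e-14 / 3.0 x 10^-8 = 3.33e-7.
[OH^-] = sqrt(Kb x [ClO-]) = sqrt(3.33e-7 x 0.1610) = 0.000232 M.
pOH = 3.64, so pH = 14.00 - 3.64 = 10.36.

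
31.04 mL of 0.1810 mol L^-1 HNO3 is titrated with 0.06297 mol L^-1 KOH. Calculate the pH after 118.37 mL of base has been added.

12.09

n(acid) = 0.1810 x 0.03104 = 0.005618 mol; n(KOH) added = 0.06297 x 0.1184 = 0.007454 mol.
Base is in excess by 0.007454 - 0.005618 = 0.001836 mol in a total volume of 0.1494 L.
[OH^-] = 0.001836/0.1494 = 0.01229 M, so pOH = 1.91 and pH = 14.00 - 1.91 = 12.09.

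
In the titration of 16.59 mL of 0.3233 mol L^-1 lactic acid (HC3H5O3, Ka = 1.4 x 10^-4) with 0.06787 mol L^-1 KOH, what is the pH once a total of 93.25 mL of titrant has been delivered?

11.94

n(acid) = 0.3233 x 0.01659 = 0.005364 mol; n(KOH) added = 0.06787 x 0.09325 = 0.006329 mol.
Base is in excess by 0.006329 - 0.005364 = 0.0009653 mol in a total volume of 0.1098 L.
[OH^-] = 0.0009653/0.1098 = 0.008789 M, so pOH = 2.06 and pH = 14.00 - 2.06 = 11.94.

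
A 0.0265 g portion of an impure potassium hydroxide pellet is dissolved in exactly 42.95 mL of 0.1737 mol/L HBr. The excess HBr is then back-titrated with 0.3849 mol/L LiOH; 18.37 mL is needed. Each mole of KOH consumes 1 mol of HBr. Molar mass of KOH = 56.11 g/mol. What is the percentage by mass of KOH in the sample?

82.5%

Total n(HBr) added = 0.1737 x 0.04295 = 0.007460 mol.
n(LiOH) used = 0.3849 x 0.01837 = 0.007071 mol, which equals the excess n(HBr).
So n(HBr) consumed by the sample = 0.007460 - 0.007071 = 0.0003898 mol.
n(KOH) = 0.0003898 / 1 = 0.0003898 mol.
mass KOH = 0.0003898 x 56.11 = 0.02187 g, so %KOH = 0.02187/0.0265 x 100 = 82.5%.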